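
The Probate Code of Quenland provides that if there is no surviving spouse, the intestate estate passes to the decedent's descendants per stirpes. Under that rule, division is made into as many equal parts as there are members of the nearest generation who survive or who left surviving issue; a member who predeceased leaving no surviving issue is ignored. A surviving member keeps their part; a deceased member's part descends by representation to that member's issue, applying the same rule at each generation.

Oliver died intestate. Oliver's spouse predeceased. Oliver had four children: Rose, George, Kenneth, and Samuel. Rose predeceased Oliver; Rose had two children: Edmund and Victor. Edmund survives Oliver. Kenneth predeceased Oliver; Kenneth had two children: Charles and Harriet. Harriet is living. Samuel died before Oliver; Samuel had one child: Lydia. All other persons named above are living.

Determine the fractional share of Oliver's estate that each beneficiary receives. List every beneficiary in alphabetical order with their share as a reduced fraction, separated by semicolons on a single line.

There is no surviving spouse, so the entire estate passes to Oliver's descendants per stirpes.
The estate is divided into 4 equal shares of 1/4 among Rose, George, Kenneth, Samuel.
Rose predeceased; the 1/4 allotted to Rose's branch passes to Rose's issue by representation.
The 1/4 is divided into 2 equal shares of 1/8 among Edmund, Victor.
Edmund is living and takes 1/8.
Victor is living and takes 1/8.
George is living and takes 1/4.
Kenneth predeceased; the 1/4 allotted to Kenneth's branch passes to Kenneth's issue by representation.
The 1/4 is divided into 2 equal shares of 1/8 among Charles, Harriet.
Charles is living and takes 1/8.
Harriet is living and takes 1/8.
Samuel predeceased; the 1/4 allotted to Samuel's branch passes to Samuel's issue by representation.
Lydia is the sole taker at this level and receives the full 1/4.

Charles 1/8; Edmund 1/8; George 1/4; Harriet 1/8; Lydia 1/4; Victor 1/8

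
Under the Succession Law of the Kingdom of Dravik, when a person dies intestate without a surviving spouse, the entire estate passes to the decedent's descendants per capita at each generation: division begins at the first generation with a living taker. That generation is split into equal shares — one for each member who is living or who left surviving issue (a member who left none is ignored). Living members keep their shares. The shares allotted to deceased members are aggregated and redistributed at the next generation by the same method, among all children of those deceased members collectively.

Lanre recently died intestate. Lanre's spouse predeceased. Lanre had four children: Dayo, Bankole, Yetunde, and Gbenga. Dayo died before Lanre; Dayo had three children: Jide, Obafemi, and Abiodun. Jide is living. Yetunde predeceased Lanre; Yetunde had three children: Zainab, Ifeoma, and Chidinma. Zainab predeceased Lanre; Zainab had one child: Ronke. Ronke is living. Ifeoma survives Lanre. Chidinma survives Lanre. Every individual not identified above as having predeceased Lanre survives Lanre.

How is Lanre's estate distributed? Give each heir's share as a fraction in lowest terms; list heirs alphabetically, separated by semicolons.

There is no surviving spouse, so the entire estate passes to Lanre's descendants per capita at each generation.
At generation 1 (Dayo, Bankole, Yetunde, Gbenga) there are 4 shares of (1)/4 = 1/4 each.
Living: Bankole and Gbenga — each takes 1/4.
Deceased: Dayo and Yetunde. Their combined 1/2 is pooled and carried to generation 2.
At generation 2 (Jide, Obafemi, Abiodun, Zainab, Ifeoma, Chidinma) there are 6 shares of (1/2)/6 = 1/12 each.
Living: Jide, Obafemi, Abiodun, Ifeoma, and Chidinma — each takes 1/12.
Deceased: Zainab. That 1/12 share is carried to generation 3.
At generation 3 (Ronke) there are 1 shares of (1/12)/1 = 1/12 each.
Living: Ronke — each takes 1/12.

Abiodun 1/12; Bankole 1/4; Chidinma 1/12; Gbenga 1/4; Ifeoma 1/12; Jide 1/12; Obafemi 1/12; Ronke 1/12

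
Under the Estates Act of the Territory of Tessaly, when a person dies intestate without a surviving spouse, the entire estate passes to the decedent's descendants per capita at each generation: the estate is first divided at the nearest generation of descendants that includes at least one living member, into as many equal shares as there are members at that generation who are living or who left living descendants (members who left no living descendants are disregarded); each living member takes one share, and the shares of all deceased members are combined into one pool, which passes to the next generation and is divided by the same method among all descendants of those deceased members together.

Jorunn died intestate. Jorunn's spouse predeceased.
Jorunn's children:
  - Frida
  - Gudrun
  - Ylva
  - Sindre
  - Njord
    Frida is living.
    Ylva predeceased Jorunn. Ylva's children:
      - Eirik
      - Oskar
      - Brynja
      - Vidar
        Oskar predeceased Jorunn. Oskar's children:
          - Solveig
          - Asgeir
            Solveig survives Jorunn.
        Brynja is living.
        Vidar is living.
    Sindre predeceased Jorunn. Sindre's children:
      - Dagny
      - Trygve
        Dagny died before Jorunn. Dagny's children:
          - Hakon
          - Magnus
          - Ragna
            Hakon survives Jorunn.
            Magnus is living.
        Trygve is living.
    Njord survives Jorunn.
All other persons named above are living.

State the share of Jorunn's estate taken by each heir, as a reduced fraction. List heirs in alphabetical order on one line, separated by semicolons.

There is no surviving spouse, so the entire estate passes to Jorunn's descendants per capita at each generation.
At generation 1 (Frida, Gudrun, Ylva, Sindre, Njord) there are 5 shares of (1)/5 = 1/5 each.
Living: Frida, Gudrun, and Njord — each takes 1/5.
Deceased: Ylva and Sindre. Their combined 2/5 is pooled and carried to generation 2.
At generation 2 (Eirik, Oskar, Brynja, Vidar, Dagny, Trygve) there are 6 shares of (2/5)/6 = 1/15 each.
Living: Eirik, Brynja, Vidar, and Trygve — each takes 1/15.
Deceased: Oskar and Dagny. Their combined 2/15 is pooled and carried to generation 3.
At generation 3 (Solveig, Asgeir, Hakon, Magnus, Ragna) there are 5 shares of (2/15)/5 = 2/75 each.
Living: Solveig, Asgeir, Hakon, Magnus, and Ragna — each takes 2/75.

Asgeir 2/75; Brynja 1/15; Eirik 1/15; Frida 1/5; Gudrun 1/5; Hakon 2/75; Magnus 2/75; Njord 1/5; Ragna 2/75; Solveig 2/75; Trygve 1/15; Vidar 1/15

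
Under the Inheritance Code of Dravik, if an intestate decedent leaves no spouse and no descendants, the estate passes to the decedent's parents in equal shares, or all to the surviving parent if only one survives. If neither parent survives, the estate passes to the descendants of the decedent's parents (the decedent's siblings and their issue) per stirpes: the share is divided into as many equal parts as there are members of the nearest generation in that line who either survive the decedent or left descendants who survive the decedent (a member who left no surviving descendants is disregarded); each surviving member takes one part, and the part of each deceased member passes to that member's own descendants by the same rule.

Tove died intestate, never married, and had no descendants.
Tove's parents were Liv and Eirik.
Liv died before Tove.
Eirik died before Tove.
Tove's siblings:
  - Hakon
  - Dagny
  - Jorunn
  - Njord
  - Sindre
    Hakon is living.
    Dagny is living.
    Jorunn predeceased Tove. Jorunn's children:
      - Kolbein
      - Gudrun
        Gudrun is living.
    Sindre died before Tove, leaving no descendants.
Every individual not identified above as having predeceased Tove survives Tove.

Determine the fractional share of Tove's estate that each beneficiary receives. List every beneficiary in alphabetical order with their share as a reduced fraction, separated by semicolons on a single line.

Dagny 1/4; Gudrun 1/8; Hakon 1/4; Kolbein 1/8; Njord 1/4

Neither parent survives and there are no descendants, so the estate passes to Tove's siblings and their issue per stirpes.
Sindre left no surviving issue, so that branch lapses and is disregarded.
The estate is divided into 4 equal shares of 1/4 among Hakon, Dagny, Jorunn, Njord.
Hakon is living and takes 1/4.
Dagny is living and takes 1/4.
Jorunn predeceased; the 1/4 allotted to Jorunn's branch passes to Jorunn's issue by representation.
The 1/4 is divided into 2 equal shares of 1/8 among Kolbein, Gudrun.
Kolbein is living and takes 1/8.
Gudrun is living and takes 1/8.
Njord is living and takes 1/4.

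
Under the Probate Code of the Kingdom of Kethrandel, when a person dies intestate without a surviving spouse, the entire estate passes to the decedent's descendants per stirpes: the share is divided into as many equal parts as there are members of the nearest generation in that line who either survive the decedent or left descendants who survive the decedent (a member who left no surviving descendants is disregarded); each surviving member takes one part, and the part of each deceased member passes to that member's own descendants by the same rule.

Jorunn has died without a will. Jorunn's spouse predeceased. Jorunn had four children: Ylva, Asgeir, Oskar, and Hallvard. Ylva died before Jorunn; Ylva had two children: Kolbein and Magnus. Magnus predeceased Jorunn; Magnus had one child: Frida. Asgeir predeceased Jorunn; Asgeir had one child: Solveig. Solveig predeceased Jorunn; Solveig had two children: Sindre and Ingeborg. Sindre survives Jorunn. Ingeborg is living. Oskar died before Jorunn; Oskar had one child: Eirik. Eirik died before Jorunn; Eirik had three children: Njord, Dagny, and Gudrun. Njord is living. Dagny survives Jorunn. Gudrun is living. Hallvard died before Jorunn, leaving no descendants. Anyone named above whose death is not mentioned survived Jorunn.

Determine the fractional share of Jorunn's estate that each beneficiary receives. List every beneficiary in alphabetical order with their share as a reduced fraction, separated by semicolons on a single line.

There is no surviving spouse, so the entire estate passes to Jorunn's descendants per stirpes.
Hallvard left no surviving issue, so that branch lapses and is disregarded.
The estate is divided into 3 equal shares of 1/3 among Ylva, Asgeir, Oskar.
Ylva predeceased; the 1/3 allotted to Ylva's branch passes to Ylva's issue by representation.
The 1/3 is divided into 2 equal shares of 1/6 among Kolbein, Magnus.
Kolbein is living and takes 1/6.
Magnus predeceased; the 1/6 allotted to Magnus's branch passes to Magnus's issue by representation.
Frida is the sole taker at this level and receives the full 1/6.
Asgeir predeceased; the 1/3 allotted to Asgeir's branch passes to Asgeir's issue by representation.
Solveig's line is the sole branch at this level, so the full 1/3 passes to Solveig's issue by representation.
The 1/3 is divided into 2 equal shares of 1/6 among Sindre, Ingeborg.
Sindre is living and takes 1/6.
Ingeborg is living and takes 1/6.
Oskar predeceased; the 1/3 allotted to Oskar's branch passes to Oskar's issue by representation.
Eirik's line is the sole branch at this level, so the full 1/3 passes to Eirik's issue by representation.
The 1/3 is divided into 3 equal shares of 1/9 among Njord, Dagny, Gudrun.
Njord is living and takes 1/9.
Dagny is living and takes 1/9.
Gudrun is living and takes 1/9.

Dagny 1/9; Frida 1/6; Gudrun 1/9; Ingeborg 1/6; Kolbein 1/6; Njord 1/9; Sindre 1/6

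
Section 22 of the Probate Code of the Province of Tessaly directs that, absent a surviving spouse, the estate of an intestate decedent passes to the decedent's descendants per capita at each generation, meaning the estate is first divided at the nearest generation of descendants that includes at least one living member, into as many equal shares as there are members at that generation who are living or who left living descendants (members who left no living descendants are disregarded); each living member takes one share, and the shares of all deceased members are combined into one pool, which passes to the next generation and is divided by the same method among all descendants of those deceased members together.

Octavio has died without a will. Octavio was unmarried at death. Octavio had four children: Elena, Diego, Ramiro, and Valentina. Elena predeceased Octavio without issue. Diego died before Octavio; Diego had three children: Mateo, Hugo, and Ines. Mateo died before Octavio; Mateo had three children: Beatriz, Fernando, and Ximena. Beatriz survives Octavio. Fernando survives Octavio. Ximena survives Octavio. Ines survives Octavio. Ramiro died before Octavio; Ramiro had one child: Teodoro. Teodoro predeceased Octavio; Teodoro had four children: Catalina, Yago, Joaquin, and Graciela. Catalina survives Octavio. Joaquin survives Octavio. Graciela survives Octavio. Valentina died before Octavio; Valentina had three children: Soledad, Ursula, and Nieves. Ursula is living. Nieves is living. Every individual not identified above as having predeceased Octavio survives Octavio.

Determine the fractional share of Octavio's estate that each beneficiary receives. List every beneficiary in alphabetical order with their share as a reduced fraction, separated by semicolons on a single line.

Beatriz 2/49; Catalina 2/49; Fernando 2/49; Graciela 2/49; Hugo 1/7; Ines 1/7; Joaquin 2/49; Nieves 1/7; Soledad 1/7; Ursula 1/7; Ximena 2/49; Yago 2/49

There is no surviving spouse, so the entire estate passes to Octavio's descendants per capita at each generation.
No one at generation 1 (Diego, Ramiro, Valentina) is living; moving to the next generation.
At generation 2 (Mateo, Hugo, Ines, Teodoro, Soledad, Ursula, Nieves) there are 7 shares of (1)/7 = 1/7 each.
Living: Hugo, Ines, Soledad, Ursula, and Nieves — each takes 1/7.
Deceased: Mateo and Teodoro. Their combined 2/7 is pooled and carried to generation 3.
At generation 3 (Beatriz, Fernando, Ximena, Catalina, Yago, Joaquin, Graciela) there are 7 shares of (2/7)/7 = 2/49 each.
Living: Beatriz, Fernando, Ximena, Catalina, Yago, Joaquin, and Graciela — each takes 2/49.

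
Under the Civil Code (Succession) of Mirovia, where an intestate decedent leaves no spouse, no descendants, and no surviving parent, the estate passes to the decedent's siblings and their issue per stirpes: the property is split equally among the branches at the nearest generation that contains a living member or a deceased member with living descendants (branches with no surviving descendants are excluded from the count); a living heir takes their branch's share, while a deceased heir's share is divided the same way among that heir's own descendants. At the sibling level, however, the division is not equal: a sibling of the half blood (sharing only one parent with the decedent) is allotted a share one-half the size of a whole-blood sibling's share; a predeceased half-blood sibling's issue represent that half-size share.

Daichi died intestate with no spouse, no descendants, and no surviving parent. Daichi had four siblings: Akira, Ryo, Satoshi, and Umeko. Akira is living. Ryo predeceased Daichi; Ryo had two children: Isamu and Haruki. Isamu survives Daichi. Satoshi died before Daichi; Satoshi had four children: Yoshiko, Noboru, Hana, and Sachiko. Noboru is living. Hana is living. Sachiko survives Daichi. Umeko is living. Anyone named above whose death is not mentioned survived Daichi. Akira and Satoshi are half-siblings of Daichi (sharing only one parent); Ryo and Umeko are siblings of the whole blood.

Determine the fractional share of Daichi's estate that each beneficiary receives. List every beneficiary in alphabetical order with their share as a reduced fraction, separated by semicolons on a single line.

No spouse, descendants, or parent survives, so the estate passes to Daichi's siblings per stirpes.
Half-blood siblings count for one-half the weight of whole-blood siblings at the initial division.
Dividing 1 in proportion to weights (total weight 3): Akira (weight 1/2) → 1/6; Ryo (weight 1) → 1/3; Satoshi (weight 1/2) → 1/6; Umeko (weight 1) → 1/3.
Akira is living and takes 1/6.
Ryo predeceased; the 1/3 allotted to Ryo's branch passes to Ryo's issue by representation.
The 1/3 is divided into 2 equal shares of 1/6 among Isamu, Haruki.
Isamu is living and takes 1/6.
Haruki is living and takes 1/6.
Satoshi predeceased; the 1/6 allotted to Satoshi's branch passes to Satoshi's issue by representation.
The 1/6 is divided into 4 equal shares of 1/24 among Yoshiko, Noboru, Hana, Sachiko.
Yoshiko is living and takes 1/24.
Noboru is living and takes 1/24.
Hana is living and takes 1/24.
Sachiko is living and takes 1/24.
Umeko is living and takes 1/3.

Akira 1/6; Hana 1/24; Haruki 1/6; Isamu 1/6; Noboru 1/24; Sachiko 1/24; Umeko 1/3; Yoshiko 1/24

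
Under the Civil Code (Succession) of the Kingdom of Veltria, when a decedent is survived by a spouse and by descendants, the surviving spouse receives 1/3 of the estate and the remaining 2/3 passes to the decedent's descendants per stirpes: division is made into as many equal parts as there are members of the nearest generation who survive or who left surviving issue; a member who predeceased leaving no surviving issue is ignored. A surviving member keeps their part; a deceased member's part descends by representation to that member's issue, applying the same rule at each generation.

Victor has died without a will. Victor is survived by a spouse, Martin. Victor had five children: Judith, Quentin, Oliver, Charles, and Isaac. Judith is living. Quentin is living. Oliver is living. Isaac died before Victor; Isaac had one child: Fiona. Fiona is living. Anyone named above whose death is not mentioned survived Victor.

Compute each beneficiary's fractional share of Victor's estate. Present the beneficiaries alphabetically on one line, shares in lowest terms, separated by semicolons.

Martin, as surviving spouse, takes 1/3.
The remaining 2/3 passes to Victor's descendants per stirpes.
The 2/3 is divided into 5 equal shares of 2/15 among Judith, Quentin, Oliver, Charles, Isaac.
Judith is living and takes 2/15.
Quentin is living and takes 2/15.
Oliver is living and takes 2/15.
Charles is living and takes 2/15.
Isaac predeceased; the 2/15 allotted to Isaac's branch passes to Isaac's issue by representation.
Fiona is the sole taker at this level and receives the full 2/15.

Charles 2/15; Fiona 2/15; Judith 2/15; Martin 1/3; Oliver 2/15; Quentin 2/15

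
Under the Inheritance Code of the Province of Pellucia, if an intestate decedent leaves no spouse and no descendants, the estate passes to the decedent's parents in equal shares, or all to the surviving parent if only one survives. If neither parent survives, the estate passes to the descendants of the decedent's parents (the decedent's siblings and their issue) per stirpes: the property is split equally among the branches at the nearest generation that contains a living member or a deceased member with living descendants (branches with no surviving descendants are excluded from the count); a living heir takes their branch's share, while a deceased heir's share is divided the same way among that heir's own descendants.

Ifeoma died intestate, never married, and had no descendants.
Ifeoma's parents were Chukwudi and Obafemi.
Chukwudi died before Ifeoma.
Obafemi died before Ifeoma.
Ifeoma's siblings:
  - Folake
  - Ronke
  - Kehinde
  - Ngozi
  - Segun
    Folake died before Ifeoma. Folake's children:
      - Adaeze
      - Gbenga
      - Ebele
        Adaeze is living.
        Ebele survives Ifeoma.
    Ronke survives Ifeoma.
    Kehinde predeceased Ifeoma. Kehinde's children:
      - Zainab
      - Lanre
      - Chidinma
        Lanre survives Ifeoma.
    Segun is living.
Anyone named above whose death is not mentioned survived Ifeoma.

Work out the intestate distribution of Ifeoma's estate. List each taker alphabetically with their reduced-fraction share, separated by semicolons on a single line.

Neither parent survives and there are no descendants, so the estate passes to Ifeoma's siblings and their issue per stirpes.
The estate is divided into 5 equal shares of 1/5 among Folake, Ronke, Kehinde, Ngozi, Segun.
Folake predeceased; the 1/5 allotted to Folake's branch passes to Folake's issue by representation.
The 1/5 is divided into 3 equal shares of 1/15 among Adaeze, Gbenga, Ebele.
Adaeze is living and takes 1/15.
Gbenga is living and takes 1/15.
Ebele is living and takes 1/15.
Ronke is living and takes 1/5.
Kehinde predeceased; the 1/5 allotted to Kehinde's branch passes to Kehinde's issue by representation.
The 1/5 is divided into 3 equal shares of 1/15 among Zainab, Lanre, Chidinma.
Zainab is living and takes 1/15.
Lanre is living and takes 1/15.
Chidinma is living and takes 1/15.
Ngozi is living and takes 1/5.
Segun is living and takes 1/5.

Adaeze 1/15; Chidinma 1/15; Ebele 1/15; Gbenga 1/15; Lanre 1/15; Ngozi 1/5; Ronke 1/5; Segun 1/5; Zainab 1/15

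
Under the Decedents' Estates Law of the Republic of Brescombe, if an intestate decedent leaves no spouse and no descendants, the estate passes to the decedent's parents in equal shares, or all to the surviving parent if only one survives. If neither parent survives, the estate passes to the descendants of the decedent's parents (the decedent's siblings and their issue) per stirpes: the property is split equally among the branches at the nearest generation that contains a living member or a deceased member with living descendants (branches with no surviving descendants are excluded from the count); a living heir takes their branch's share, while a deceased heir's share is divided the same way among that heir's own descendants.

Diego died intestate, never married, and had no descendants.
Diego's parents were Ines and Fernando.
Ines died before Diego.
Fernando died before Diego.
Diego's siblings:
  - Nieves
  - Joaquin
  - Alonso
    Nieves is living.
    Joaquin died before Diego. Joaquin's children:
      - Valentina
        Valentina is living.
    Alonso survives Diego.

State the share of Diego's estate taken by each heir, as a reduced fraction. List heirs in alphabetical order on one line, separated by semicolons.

Alonso 1/3; Nieves 1/3; Valentina 1/3

Neither parent survives and there are no descendants, so the estate passes to Diego's siblings and their issue per stirpes.
The estate is divided into 3 equal shares of 1/3 among Nieves, Joaquin, Alonso.
Nieves is living and takes 1/3.
Joaquin predeceased; the 1/3 allotted to Joaquin's branch passes to Joaquin's issue by representation.
Valentina is the sole taker at this level and receives the full 1/3.
Alonso is living and takes 1/3.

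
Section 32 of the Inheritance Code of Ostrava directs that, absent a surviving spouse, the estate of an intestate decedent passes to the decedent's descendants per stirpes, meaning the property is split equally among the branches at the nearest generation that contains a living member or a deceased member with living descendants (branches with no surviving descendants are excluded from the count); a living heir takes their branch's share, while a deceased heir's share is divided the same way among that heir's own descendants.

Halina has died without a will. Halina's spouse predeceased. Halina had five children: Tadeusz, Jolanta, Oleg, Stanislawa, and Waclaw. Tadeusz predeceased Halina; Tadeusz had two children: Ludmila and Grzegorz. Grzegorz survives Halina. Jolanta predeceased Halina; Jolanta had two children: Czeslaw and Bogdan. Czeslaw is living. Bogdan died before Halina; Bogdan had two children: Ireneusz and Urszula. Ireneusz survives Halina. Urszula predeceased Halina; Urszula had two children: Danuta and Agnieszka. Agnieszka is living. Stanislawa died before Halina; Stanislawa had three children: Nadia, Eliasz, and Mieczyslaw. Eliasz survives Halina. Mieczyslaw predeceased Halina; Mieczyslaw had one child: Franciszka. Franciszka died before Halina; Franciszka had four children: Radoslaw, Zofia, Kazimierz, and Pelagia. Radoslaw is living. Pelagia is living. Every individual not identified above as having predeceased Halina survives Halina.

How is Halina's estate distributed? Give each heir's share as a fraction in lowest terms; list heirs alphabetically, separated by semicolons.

Agnieszka 1/40; Czeslaw 1/10; Danuta 1/40; Eliasz 1/15; Grzegorz 1/10; Ireneusz 1/20; Kazimierz 1/60; Ludmila 1/10; Nadia 1/15; Oleg 1/5; Pelagia 1/60; Radoslaw 1/60; Waclaw 1/5; Zofia 1/60

There is no surviving spouse, so the entire estate passes to Halina's descendants per stirpes.
The estate is divided into 5 equal shares of 1/5 among Tadeusz, Jolanta, Oleg, Stanislawa, Waclaw.
Tadeusz predeceased; the 1/5 allotted to Tadeusz's branch passes to Tadeusz's issue by representation.
The 1/5 is divided into 2 equal shares of 1/10 among Ludmila, Grzegorz.
Ludmila is living and takes 1/10.
Grzegorz is living and takes 1/10.
Jolanta predeceased; the 1/5 allotted to Jolanta's branch passes to Jolanta's issue by representation.
The 1/5 is divided into 2 equal shares of 1/10 among Czeslaw, Bogdan.
Czeslaw is living and takes 1/10.
Bogdan predeceased; the 1/10 allotted to Bogdan's branch passes to Bogdan's issue by representation.
The 1/10 is divided into 2 equal shares of 1/20 among Ireneusz, Urszula.
Ireneusz is living and takes 1/20.
Urszula predeceased; the 1/20 allotted to Urszula's branch passes to Urszula's issue by representation.
The 1/20 is divided into 2 equal shares of 1/40 among Danuta, Agnieszka.
Danuta is living and takes 1/40.
Agnieszka is living and takes 1/40.
Oleg is living and takes 1/5.
Stanislawa predeceased; the 1/5 allotted to Stanislawa's branch passes to Stanislawa's issue by representation.
The 1/5 is divided into 3 equal shares of 1/15 among Nadia, Eliasz, Mieczyslaw.
Nadia is living and takes 1/15.
Eliasz is living and takes 1/15.
Mieczyslaw predeceased; the 1/15 allotted to Mieczyslaw's branch passes to Mieczyslaw's issue by representation.
Franciszka's line is the sole branch at this level, so the full 1/15 passes to Franciszka's issue by representation.
The 1/15 is divided into 4 equal shares of 1/60 among Radoslaw, Zofia, Kazimierz, Pelagia.
Radoslaw is living and takes 1/60.
Zofia is living and takes 1/60.
Kazimierz is living and takes 1/60.
Pelagia is living and takes 1/60.
Waclaw is living and takes 1/5.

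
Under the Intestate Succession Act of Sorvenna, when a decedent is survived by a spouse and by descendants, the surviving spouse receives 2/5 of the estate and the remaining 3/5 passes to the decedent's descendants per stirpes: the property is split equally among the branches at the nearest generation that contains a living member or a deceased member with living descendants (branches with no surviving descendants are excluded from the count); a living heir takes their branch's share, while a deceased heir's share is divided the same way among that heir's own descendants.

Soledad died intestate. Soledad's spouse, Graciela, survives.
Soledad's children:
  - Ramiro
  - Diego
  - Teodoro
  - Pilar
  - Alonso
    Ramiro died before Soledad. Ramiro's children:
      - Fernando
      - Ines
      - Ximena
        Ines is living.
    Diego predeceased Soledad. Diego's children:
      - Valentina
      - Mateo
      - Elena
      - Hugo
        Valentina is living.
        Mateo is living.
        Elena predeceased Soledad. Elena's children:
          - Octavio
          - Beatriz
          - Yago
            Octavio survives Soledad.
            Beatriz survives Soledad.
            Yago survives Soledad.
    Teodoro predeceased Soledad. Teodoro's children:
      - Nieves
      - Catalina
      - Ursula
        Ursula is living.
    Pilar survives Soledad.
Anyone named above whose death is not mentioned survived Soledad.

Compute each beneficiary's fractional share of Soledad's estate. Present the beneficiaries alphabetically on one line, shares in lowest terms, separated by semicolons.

Alonso 3/25; Beatriz 1/100; Catalina 1/25; Fernando 1/25; Graciela 2/5; Hugo 3/100; Ines 1/25; Mateo 3/100; Nieves 1/25; Octavio 1/100; Pilar 3/25; Ursula 1/25; Valentina 3/100; Ximena 1/25; Yago 1/100

Graciela, as surviving spouse, takes 2/5.
The remaining 3/5 passes to Soledad's descendants per stirpes.
The 3/5 is divided into 5 equal shares of 3/25 among Ramiro, Diego, Teodoro, Pilar, Alonso.
Ramiro predeceased; the 3/25 allotted to Ramiro's branch passes to Ramiro's issue by representation.
The 3/25 is divided into 3 equal shares of 1/25 among Fernando, Ines, Ximena.
Fernando is living and takes 1/25.
Ines is living and takes 1/25.
Ximena is living and takes 1/25.
Diego predeceased; the 3/25 allotted to Diego's branch passes to Diego's issue by representation.
The 3/25 is divided into 4 equal shares of 3/100 among Valentina, Mateo, Elena, Hugo.
Valentina is living and takes 3/100.
Mateo is living and takes 3/100.
Elena predeceased; the 3/100 allotted to Elena's branch passes to Elena's issue by representation.
The 3/100 is divided into 3 equal shares of 1/100 among Octavio, Beatriz, Yago.
Octavio is living and takes 1/100.
Beatriz is living and takes 1/100.
Yago is living and takes 1/100.
Hugo is living and takes 3/100.
Teodoro predeceased; the 3/25 allotted to Teodoro's branch passes to Teodoro's issue by representation.
The 3/25 is divided into 3 equal shares of 1/25 among Nieves, Catalina, Ursula.
Nieves is living and takes 1/25.
Catalina is living and takes 1/25.
Ursula is living and takes 1/25.
Pilar is living and takes 3/25.
Alonso is living and takes 3/25.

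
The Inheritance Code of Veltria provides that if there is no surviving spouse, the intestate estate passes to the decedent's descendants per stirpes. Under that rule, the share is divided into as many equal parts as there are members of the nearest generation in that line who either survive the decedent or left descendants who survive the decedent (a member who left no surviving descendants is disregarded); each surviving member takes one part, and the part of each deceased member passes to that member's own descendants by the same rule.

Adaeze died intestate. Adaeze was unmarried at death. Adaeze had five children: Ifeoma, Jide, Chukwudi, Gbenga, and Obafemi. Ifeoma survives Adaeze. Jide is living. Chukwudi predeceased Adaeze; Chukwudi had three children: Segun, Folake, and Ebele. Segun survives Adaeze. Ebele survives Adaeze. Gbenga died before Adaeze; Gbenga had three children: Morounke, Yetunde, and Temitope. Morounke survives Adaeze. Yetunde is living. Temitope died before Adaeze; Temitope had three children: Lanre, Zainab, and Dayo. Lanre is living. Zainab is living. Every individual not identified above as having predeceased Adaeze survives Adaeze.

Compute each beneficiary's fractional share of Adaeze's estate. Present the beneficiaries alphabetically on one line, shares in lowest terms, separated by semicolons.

Dayo 1/45; Ebele 1/15; Folake 1/15; Ifeoma 1/5; Jide 1/5; Lanre 1/45; Morounke 1/15; Obafemi 1/5; Segun 1/15; Yetunde 1/15; Zainab 1/45

There is no surviving spouse, so the entire estate passes to Adaeze's descendants per stirpes.
The estate is divided into 5 equal shares of 1/5 among Ifeoma, Jide, Chukwudi, Gbenga, Obafemi.
Ifeoma is living and takes 1/5.
Jide is living and takes 1/5.
Chukwudi predeceased; the 1/5 allotted to Chukwudi's branch passes to Chukwudi's issue by representation.
The 1/5 is divided into 3 equal shares of 1/15 among Segun, Folake, Ebele.
Segun is living and takes 1/15.
Folake is living and takes 1/15.
Ebele is living and takes 1/15.
Gbenga predeceased; the 1/5 allotted to Gbenga's branch passes to Gbenga's issue by representation.
The 1/5 is divided into 3 equal shares of 1/15 among Morounke, Yetunde, Temitope.
Morounke is living and takes 1/15.
Yetunde is living and takes 1/15.
Temitope predeceased; the 1/15 allotted to Temitope's branch passes to Temitope's issue by representation.
The 1/15 is divided into 3 equal shares of 1/45 among Lanre, Zainab, Dayo.
Lanre is living and takes 1/45.
Zainab is living and takes 1/45.
Dayo is living and takes 1/45.
Obafemi is living and takes 1/5.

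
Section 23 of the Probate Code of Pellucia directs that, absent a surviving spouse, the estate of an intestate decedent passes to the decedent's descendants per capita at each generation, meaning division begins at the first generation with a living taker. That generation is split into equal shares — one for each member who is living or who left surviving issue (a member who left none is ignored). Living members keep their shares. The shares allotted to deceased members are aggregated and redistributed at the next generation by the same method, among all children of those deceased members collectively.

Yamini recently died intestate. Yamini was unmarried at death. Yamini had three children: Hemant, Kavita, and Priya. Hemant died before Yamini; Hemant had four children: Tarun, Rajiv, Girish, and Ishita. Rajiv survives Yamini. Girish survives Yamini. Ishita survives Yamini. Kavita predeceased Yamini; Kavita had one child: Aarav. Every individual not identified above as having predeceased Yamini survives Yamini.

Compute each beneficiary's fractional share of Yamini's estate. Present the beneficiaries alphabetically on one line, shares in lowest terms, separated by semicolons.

There is no surviving spouse, so the entire estate passes to Yamini's descendants per capita at each generation.
At generation 1 (Hemant, Kavita, Priya) there are 3 shares of (1)/3 = 1/3 each.
Living: Priya — each takes 1/3.
Deceased: Hemant and Kavita. Their combined 2/3 is pooled and carried to generation 2.
At generation 2 (Tarun, Rajiv, Girish, Ishita, Aarav) there are 5 shares of (2/3)/5 = 2/15 each.
Living: Tarun, Rajiv, Girish, Ishita, and Aarav — each takes 2/15.

Aarav 2/15; Girish 2/15; Ishita 2/15; Priya 1/3; Rajiv 2/15; Tarun 2/15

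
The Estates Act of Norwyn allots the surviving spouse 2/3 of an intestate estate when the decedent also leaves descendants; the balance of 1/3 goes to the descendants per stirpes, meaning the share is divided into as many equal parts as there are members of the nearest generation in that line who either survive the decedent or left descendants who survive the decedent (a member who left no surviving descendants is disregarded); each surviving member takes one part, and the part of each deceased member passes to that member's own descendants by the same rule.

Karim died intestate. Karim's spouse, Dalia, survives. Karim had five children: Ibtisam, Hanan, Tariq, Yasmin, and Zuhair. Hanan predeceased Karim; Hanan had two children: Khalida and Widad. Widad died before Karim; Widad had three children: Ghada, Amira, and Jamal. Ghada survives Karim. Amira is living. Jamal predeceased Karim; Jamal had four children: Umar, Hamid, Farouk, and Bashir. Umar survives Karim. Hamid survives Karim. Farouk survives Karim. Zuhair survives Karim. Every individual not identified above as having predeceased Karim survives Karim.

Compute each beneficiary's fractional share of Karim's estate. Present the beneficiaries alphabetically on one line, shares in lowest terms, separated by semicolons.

Dalia, as surviving spouse, takes 2/3.
The remaining 1/3 passes to Karim's descendants per stirpes.
The 1/3 is divided into 5 equal shares of 1/15 among Ibtisam, Hanan, Tariq, Yasmin, Zuhair.
Ibtisam is living and takes 1/15.
Hanan predeceased; the 1/15 allotted to Hanan's branch passes to Hanan's issue by representation.
The 1/15 is divided into 2 equal shares of 1/30 among Khalida, Widad.
Khalida is living and takes 1/30.
Widad predeceased; the 1/30 allotted to Widad's branch passes to Widad's issue by representation.
The 1/30 is divided into 3 equal shares of 1/90 among Ghada, Amira, Jamal.
Ghada is living and takes 1/90.
Amira is living and takes 1/90.
Jamal predeceased; the 1/90 allotted to Jamal's branch passes to Jamal's issue by representation.
The 1/90 is divided into 4 equal shares of 1/360 among Umar, Hamid, Farouk, Bashir.
Umar is living and takes 1/360.
Hamid is living and takes 1/360.
Farouk is living and takes 1/360.
Bashir is living and takes 1/360.
Tariq is living and takes 1/15.
Yasmin is living and takes 1/15.
Zuhair is living and takes 1/15.

Amira 1/90; Bashir 1/360; Dalia 2/3; Farouk 1/360; Ghada 1/90; Hamid 1/360; Ibtisam 1/15; Khalida 1/30; Tariq 1/15; Umar 1/360; Yasmin 1/15; Zuhair 1/15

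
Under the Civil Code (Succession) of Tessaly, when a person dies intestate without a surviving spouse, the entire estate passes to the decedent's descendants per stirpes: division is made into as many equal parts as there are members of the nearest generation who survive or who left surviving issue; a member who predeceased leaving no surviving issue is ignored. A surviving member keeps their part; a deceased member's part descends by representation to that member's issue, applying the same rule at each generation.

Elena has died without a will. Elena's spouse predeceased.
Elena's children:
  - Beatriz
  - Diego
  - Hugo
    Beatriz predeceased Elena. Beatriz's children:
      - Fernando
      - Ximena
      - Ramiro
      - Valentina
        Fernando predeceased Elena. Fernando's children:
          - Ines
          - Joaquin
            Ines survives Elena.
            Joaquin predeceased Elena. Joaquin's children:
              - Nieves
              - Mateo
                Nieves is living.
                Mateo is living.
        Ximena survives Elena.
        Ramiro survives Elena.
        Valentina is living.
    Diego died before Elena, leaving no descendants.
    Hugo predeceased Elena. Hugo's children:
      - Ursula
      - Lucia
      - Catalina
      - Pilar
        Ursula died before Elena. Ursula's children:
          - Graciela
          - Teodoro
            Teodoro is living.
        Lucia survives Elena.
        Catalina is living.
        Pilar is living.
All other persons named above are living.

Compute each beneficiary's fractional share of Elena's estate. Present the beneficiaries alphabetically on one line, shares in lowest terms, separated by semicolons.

There is no surviving spouse, so the entire estate passes to Elena's descendants per stirpes.
Diego left no surviving issue, so that branch lapses and is disregarded.
The estate is divided into 2 equal shares of 1/2 among Beatriz, Hugo.
Beatriz predeceased; the 1/2 allotted to Beatriz's branch passes to Beatriz's issue by representation.
The 1/2 is divided into 4 equal shares of 1/8 among Fernando, Ximena, Ramiro, Valentina.
Fernando predeceased; the 1/8 allotted to Fernando's branch passes to Fernando's issue by representation.
The 1/8 is divided into 2 equal shares of 1/16 among Ines, Joaquin.
Ines is living and takes 1/16.
Joaquin predeceased; the 1/16 allotted to Joaquin's branch passes to Joaquin's issue by representation.
The 1/16 is divided into 2 equal shares of 1/32 among Nieves, Mateo.
Nieves is living and takes 1/32.
Mateo is living and takes 1/32.
Ximena is living and takes 1/8.
Ramiro is living and takes 1/8.
Valentina is living and takes 1/8.
Hugo predeceased; the 1/2 allotted to Hugo's branch passes to Hugo's issue by representation.
The 1/2 is divided into 4 equal shares of 1/8 among Ursula, Lucia, Catalina, Pilar.
Ursula predeceased; the 1/8 allotted to Ursula's branch passes to Ursula's issue by representation.
The 1/8 is divided into 2 equal shares of 1/16 among Graciela, Teodoro.
Graciela is living and takes 1/16.
Teodoro is living and takes 1/16.
Lucia is living and takes 1/8.
Catalina is living and takes 1/8.
Pilar is living and takes 1/8.

Catalina 1/8; Graciela 1/16; Ines 1/16; Lucia 1/8; Mateo 1/32; Nieves 1/32; Pilar 1/8; Ramiro 1/8; Teodoro 1/16; Valentina 1/8; Ximena 1/8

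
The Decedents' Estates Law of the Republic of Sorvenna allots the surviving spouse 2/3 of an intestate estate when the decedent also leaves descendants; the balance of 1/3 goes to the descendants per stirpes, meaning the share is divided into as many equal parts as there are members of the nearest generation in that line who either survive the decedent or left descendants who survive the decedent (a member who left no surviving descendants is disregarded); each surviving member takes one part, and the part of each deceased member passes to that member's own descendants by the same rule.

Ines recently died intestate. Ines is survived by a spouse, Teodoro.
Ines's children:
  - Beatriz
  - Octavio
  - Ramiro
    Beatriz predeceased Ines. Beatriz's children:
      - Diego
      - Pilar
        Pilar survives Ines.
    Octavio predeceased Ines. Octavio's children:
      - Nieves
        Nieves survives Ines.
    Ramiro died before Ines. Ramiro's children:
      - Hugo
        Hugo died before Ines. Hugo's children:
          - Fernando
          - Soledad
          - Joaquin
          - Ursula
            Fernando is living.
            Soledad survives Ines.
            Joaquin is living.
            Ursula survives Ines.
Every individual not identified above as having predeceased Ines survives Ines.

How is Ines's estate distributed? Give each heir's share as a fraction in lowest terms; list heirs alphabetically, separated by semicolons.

Diego 1/18; Fernando 1/36; Joaquin 1/36; Nieves 1/9; Pilar 1/18; Soledad 1/36; Teodoro 2/3; Ursula 1/36

Teodoro, as surviving spouse, takes 2/3.
The remaining 1/3 passes to Ines's descendants per stirpes.
The 1/3 is divided into 3 equal shares of 1/9 among Beatriz, Octavio, Ramiro.
Beatriz predeceased; the 1/9 allotted to Beatriz's branch passes to Beatriz's issue by representation.
The 1/9 is divided into 2 equal shares of 1/18 among Diego, Pilar.
Diego is living and takes 1/18.
Pilar is living and takes 1/18.
Octavio predeceased; the 1/9 allotted to Octavio's branch passes to Octavio's issue by representation.
Nieves is the sole taker at this level and receives the full 1/9.
Ramiro predeceased; the 1/9 allotted to Ramiro's branch passes to Ramiro's issue by representation.
Hugo's line is the sole branch at this level, so the full 1/9 passes to Hugo's issue by representation.
The 1/9 is divided into 4 equal shares of 1/36 among Fernando, Soledad, Joaquin, Ursula.
Fernando is living and takes 1/36.
Soledad is living and takes 1/36.
Joaquin is living and takes 1/36.
Ursula is living and takes 1/36.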